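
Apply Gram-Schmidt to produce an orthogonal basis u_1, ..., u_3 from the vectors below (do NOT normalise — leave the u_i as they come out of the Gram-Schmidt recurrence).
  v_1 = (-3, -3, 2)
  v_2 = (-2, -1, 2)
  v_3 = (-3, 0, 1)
Orthogonal basis:
  u_1 = (-3, -3, 2)
  u_2 = (-5/22, 17/22, 9/11)
  u_3 = (-36/29, 18/29, -27/29)

Apply the Gram-Schmidt recurrence
  u_1 = v_1
  u_i = v_i − Σ_{j<i} ((v_i · u_j) / (u_j · u_j)) · u_j.

Step by step this gives:
  u_1 = (-3, -3, 2)
  u_2 = (-5/22, 17/22, 9/11)
  u_3 = (-36/29, 18/29, -27/29)

Orthogonality check:
  u_2 · u_1 = 0 (should be 0)
  u_3 · u_1 = 0 (should be 0)
  u_3 · u_2 = 0 (should be 0)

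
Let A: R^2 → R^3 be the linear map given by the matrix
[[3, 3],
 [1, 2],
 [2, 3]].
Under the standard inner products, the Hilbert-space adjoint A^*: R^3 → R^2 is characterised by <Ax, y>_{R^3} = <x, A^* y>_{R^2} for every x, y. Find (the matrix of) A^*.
A^* = A^T =
[[3, 1, 2],
 [3, 2, 3]]

For real matrices with standard dot products, the defining identity <Ax, y> = <x, A^* y> gives (Ax)^T y = x^T (A^*) y, i.e. x^T A^T y = x^T (A^*) y. Since this holds for all x, y, we must have A^* = A^T. Therefore
A^* =
[[3, 1, 2],
 [3, 2, 3]].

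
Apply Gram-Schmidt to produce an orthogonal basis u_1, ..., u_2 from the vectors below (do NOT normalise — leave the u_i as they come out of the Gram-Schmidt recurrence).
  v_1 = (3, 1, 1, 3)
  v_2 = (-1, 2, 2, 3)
Orthogonal basis:
  u_1 = (3, 1, 1, 3)
  u_2 = (-5/2, 3/2, 3/2, 3/2)

Apply the Gram-Schmidt recurrence
  u_1 = v_1
  u_i = v_i − Σ_{j<i} ((v_i · u_j) / (u_j · u_j)) · u_j.

Step by step this gives:
  u_1 = (3, 1, 1, 3)
  u_2 = (-5/2, 3/2, 3/2, 3/2)

Orthogonality check:
  u_2 · u_1 = 0 (should be 0)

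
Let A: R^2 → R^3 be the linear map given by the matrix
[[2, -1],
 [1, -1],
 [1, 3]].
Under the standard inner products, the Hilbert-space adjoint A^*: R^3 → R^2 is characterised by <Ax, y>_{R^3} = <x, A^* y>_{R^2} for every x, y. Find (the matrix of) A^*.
A^* = A^T =
[[2, 1, 1],
 [-1, -1, 3]]

For real matrices with standard dot products, the defining identity <Ax, y> = <x, A^* y> gives (Ax)^T y = x^T (A^*) y, i.e. x^T A^T y = x^T (A^*) y. Since this holds for all x, y, we must have A^* = A^T. Therefore
A^* =
[[2, 1, 1],
 [-1, -1, 3]].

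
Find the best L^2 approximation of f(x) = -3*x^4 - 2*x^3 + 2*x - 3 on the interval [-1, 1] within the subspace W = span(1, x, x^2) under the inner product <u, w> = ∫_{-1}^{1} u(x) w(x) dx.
g(x) = -18*x^2/7 + 4*x/5 - 96/35

The best approximation g ∈ W is the orthogonal projection of f onto W. Writing g = a_0 + a_1 x + a_2 x^2, the coefficients solve the normal equations G · a = b where
  G_{ij} = <φ_i, φ_j> and b_i = <f, φ_i>, with φ_0 = 1, φ_1 = x, φ_2 = x^2.
G =
  [2, 0, 2/3]
  [0, 2/3, 0]
  [2/3, 0, 2/5],
b = (-36/5, 8/15, -20/7).
Solving gives a_0 = -96/35, a_1 = 4/5, a_2 = -18/7, so
  g(x) = -18*x^2/7 + 4*x/5 - 96/35.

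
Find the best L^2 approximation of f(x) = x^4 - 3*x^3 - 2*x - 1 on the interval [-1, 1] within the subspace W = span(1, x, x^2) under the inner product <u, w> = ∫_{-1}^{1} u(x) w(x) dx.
g(x) = 6*x^2/7 - 19*x/5 - 38/35

The best approximation g ∈ W is the orthogonal projection of f onto W. Writing g = a_0 + a_1 x + a_2 x^2, the coefficients solve the normal equations G · a = b where
  G_{ij} = <φ_i, φ_j> and b_i = <f, φ_i>, with φ_0 = 1, φ_1 = x, φ_2 = x^2.
G =
  [2, 0, 2/3]
  [0, 2/3, 0]
  [2/3, 0, 2/5],
b = (-8/5, -38/15, -8/21).
Solving gives a_0 = -38/35, a_1 = -19/5, a_2 = 6/7, so
  g(x) = 6*x^2/7 - 19*x/5 - 38/35.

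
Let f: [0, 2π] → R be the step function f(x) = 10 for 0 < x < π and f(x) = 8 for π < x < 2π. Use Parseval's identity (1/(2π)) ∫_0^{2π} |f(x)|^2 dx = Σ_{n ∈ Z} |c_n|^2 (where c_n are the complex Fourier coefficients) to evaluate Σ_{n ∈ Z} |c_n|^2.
Σ |c_n|^2 = 82

Parseval equates the L^2 energy of f (normalised by 1/(2π)) with the ℓ^2 sum of its Fourier coefficients: (1/(2π)) ∫_0^{2π} |f|^2 = Σ |c_n|^2.
Compute the left side: (1/(2π)) [∫_0^π 10^2 dx + ∫_π^{2π} 8^2 dx] = (1/(2π)) · (100π + 64π) = (100 + 64)/2 = 82.
So Σ_{n ∈ Z} |c_n|^2 = 82.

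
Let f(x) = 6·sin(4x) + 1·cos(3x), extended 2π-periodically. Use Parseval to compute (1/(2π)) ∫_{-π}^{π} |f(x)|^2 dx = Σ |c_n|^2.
Σ |c_n|^2 = 37/2

Expand |f|^2 and use orthogonality of {sin(nx), cos(mx)} on [-π, π]:
  ∫_{-π}^{π} sin(nx)^2 dx = π, ∫ cos(mx)^2 dx = π, and cross terms integrate to 0.
So ∫_{-π}^{π} f(x)^2 dx = 6^2 · π + 1^2 · π = (36 + 1)π.
Divide by 2π: (36 + 1)/2 = 37/2.
By Parseval, this equals Σ |c_n|^2.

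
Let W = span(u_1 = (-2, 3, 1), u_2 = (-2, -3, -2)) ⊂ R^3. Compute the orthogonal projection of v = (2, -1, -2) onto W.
proj_W(v) = (34/21, -37/21, -10/21)

Set up U = [u_1 | ... | u_2] ∈ R^(3×2). The projector onto W = col(U) is P = U (U^T U)^(-1) U^T.
Compute U^T U =
  [14, -7]
  [-7, 17],
and U^T v = (-9, 3).
Solve U^T U · c = U^T v for the coefficients: c = (-44/63, -1/9). The projection is proj_W(v) = U c.
Check: (v - proj_W(v)) · u_1 = 0  (should be 0).
Check: (v - proj_W(v)) · u_2 = 0  (should be 0).
Result: proj_W(v) = (34/21, -37/21, -10/21).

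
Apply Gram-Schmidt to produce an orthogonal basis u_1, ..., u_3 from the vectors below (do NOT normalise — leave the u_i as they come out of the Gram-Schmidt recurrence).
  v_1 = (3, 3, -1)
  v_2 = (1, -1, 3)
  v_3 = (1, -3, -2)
Orthogonal basis:
  u_1 = (3, 3, -1)
  u_2 = (28/19, -10/19, 54/19)
  u_3 = (2, -5/2, -3/2)

Apply the Gram-Schmidt recurrence
  u_1 = v_1
  u_i = v_i − Σ_{j<i} ((v_i · u_j) / (u_j · u_j)) · u_j.

Step by step this gives:
  u_1 = (3, 3, -1)
  u_2 = (28/19, -10/19, 54/19)
  u_3 = (2, -5/2, -3/2)

Orthogonality check:
  u_2 · u_1 = 0 (should be 0)
  u_3 · u_1 = 0 (should be 0)
  u_3 · u_2 = 0 (should be 0)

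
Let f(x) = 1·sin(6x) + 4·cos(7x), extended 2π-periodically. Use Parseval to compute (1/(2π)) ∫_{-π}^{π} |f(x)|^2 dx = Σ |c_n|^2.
Σ |c_n|^2 = 17/2

Expand |f|^2 and use orthogonality of {sin(nx), cos(mx)} on [-π, π]:
  ∫_{-π}^{π} sin(nx)^2 dx = π, ∫ cos(mx)^2 dx = π, and cross terms integrate to 0.
So ∫_{-π}^{π} f(x)^2 dx = 1^2 · π + 4^2 · π = (1 + 16)π.
Divide by 2π: (1 + 16)/2 = 17/2.
By Parseval, this equals Σ |c_n|^2.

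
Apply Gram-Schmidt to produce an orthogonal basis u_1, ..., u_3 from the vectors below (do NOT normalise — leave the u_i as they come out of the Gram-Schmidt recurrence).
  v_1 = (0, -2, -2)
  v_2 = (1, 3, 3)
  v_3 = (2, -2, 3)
Orthogonal basis:
  u_1 = (0, -2, -2)
  u_2 = (1, 0, 0)
  u_3 = (0, -5/2, 5/2)

Apply the Gram-Schmidt recurrence
  u_1 = v_1
  u_i = v_i − Σ_{j<i} ((v_i · u_j) / (u_j · u_j)) · u_j.

Step by step this gives:
  u_1 = (0, -2, -2)
  u_2 = (1, 0, 0)
  u_3 = (0, -5/2, 5/2)

Orthogonality check:
  u_2 · u_1 = 0 (should be 0)
  u_3 · u_1 = 0 (should be 0)
  u_3 · u_2 = 0 (should be 0)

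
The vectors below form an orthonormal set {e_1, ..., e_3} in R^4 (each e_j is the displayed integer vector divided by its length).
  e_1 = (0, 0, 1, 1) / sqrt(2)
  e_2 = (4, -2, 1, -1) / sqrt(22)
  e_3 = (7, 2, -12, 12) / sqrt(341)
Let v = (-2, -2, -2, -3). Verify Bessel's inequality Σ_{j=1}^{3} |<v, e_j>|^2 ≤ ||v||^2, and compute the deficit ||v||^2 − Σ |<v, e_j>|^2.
Σ |<v, e_j>|^2 = 482/31; ||v||^2 = 21; deficit = 169/31

Write each e_j = u_j / sqrt(<u_j, u_j>) where u_j is the displayed integer vector. Then <v, e_j> = <v, u_j> / sqrt(<u_j, u_j>), so |<v, e_j>|^2 = <v, u_j>^2 / <u_j, u_j>.
Coefficients: <v, e_1> = -5/sqrt(2), <v, e_2> = -3/sqrt(22), <v, e_3> = -30/sqrt(341).
Square and sum: Σ |<v, e_j>|^2 = 482/31.
Compute ||v||^2 = v·v = 21.
Deficit = 21 − 482/31 = 169/31 ≥ 0, confirming Bessel's inequality. (The deficit equals ||v − Σ <v,e_j> e_j||^2, the squared distance from v to span{e_j}.)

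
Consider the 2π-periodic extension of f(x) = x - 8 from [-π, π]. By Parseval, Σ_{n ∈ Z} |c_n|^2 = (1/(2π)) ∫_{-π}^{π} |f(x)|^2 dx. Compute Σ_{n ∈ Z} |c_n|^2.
Σ |c_n|^2 = π^2/3 + 64

Expand and integrate term by term over [-π, π]:
  ∫ (x)^2 dx = 1·(2π^3/3); ∫ 2·1·(-8)·x dx = 0 (odd integrand); ∫ (-8)^2 dx = 64·2π.
So (1/(2π)) ∫_{-π}^{π} (x - 8)^2 dx = 1π^2/3 + 64 = π^2/3 + 64.
Parseval ⇒ Σ |c_n|^2 = π^2/3 + 64.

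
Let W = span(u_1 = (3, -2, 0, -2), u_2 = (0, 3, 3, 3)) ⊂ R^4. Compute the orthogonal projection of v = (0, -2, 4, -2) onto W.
proj_W(v) = (72/35, -16/35, 32/35, -16/35)

Set up U = [u_1 | ... | u_2] ∈ R^(4×2). The projector onto W = col(U) is P = U (U^T U)^(-1) U^T.
Compute U^T U =
  [17, -12]
  [-12, 27],
and U^T v = (8, 0).
Solve U^T U · c = U^T v for the coefficients: c = (24/35, 32/105). The projection is proj_W(v) = U c.
Check: (v - proj_W(v)) · u_1 = 0  (should be 0).
Check: (v - proj_W(v)) · u_2 = 0  (should be 0).
Result: proj_W(v) = (72/35, -16/35, 32/35, -16/35).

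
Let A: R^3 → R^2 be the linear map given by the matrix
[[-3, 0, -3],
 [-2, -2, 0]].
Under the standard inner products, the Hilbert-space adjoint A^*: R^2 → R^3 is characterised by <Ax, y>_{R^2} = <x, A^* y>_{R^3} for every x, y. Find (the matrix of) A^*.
A^* = A^T =
[[-3, -2],
 [0, -2],
 [-3, 0]]

For real matrices with standard dot products, the defining identity <Ax, y> = <x, A^* y> gives (Ax)^T y = x^T (A^*) y, i.e. x^T A^T y = x^T (A^*) y. Since this holds for all x, y, we must have A^* = A^T. Therefore
A^* =
[[-3, -2],
 [0, -2],
 [-3, 0]].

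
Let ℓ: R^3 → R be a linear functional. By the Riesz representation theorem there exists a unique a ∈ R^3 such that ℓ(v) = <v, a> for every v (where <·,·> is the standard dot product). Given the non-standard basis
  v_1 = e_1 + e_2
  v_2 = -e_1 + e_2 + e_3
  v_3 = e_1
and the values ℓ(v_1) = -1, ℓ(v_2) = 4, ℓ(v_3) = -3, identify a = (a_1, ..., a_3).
a = (-3, 2, -1)

Write a = (a_1, ..., a_3) in the standard basis. For each basis vector v_i, ℓ(v_i) = <v_i, a> is a linear equation in the a_j's. Collect the n equations into a matrix system V a = ℓ, where row i of V is v_i (expressed in the standard basis). Since V is invertible (lower-triangular with 1s on the diagonal, up to permutation), solve by back-substitution:
  V =
[[1, 1, 0],
 [-1, 1, 1],
 [1, 0, 0]]
  V a = (-1, 4, -3)
Solving gives a = (-3, 2, -1).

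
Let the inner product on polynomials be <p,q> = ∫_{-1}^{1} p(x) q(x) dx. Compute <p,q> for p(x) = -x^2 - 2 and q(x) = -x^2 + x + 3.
<p,q> = -184/15

Expand the product: p(x)·q(x) = x^4 - x^3 - x^2 - 2*x - 6.
∫_{-1}^{1} of each monomial x^k gives [2/(k+1) if k even, 0 if k odd]. Integrating term-by-term (or equivalently evaluating the antiderivative F(x) = x^5/5 - x^4/4 - x^3/3 - x^2 - 6*x at the endpoints):
  F(1) − F(−1) = -443/60 − (293/60) = -184/15.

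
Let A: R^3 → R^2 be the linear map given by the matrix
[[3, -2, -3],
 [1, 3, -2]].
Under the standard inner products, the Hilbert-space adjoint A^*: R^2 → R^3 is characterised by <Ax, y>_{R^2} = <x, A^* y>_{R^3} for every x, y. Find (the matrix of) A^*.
A^* = A^T =
[[3, 1],
 [-2, 3],
 [-3, -2]]

For real matrices with standard dot products, the defining identity <Ax, y> = <x, A^* y> gives (Ax)^T y = x^T (A^*) y, i.e. x^T A^T y = x^T (A^*) y. Since this holds for all x, y, we must have A^* = A^T. Therefore
A^* =
[[3, 1],
 [-2, 3],
 [-3, -2]].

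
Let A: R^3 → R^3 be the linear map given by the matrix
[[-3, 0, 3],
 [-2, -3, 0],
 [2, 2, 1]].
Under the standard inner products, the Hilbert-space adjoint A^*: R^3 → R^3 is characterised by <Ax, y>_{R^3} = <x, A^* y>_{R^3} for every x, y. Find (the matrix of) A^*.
A^* = A^T =
[[-3, -2, 2],
 [0, -3, 2],
 [3, 0, 1]]

For real matrices with standard dot products, the defining identity <Ax, y> = <x, A^* y> gives (Ax)^T y = x^T (A^*) y, i.e. x^T A^T y = x^T (A^*) y. Since this holds for all x, y, we must have A^* = A^T. Therefore
A^* =
[[-3, -2, 2],
 [0, -3, 2],
 [3, 0, 1]].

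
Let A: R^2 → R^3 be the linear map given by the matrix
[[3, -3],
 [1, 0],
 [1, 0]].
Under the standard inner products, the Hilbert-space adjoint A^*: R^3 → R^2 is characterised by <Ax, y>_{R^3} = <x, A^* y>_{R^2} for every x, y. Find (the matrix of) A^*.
A^* = A^T =
[[3, 1, 1],
 [-3, 0, 0]]

For real matrices with standard dot products, the defining identity <Ax, y> = <x, A^* y> gives (Ax)^T y = x^T (A^*) y, i.e. x^T A^T y = x^T (A^*) y. Since this holds for all x, y, we must have A^* = A^T. Therefore
A^* =
[[3, 1, 1],
 [-3, 0, 0]].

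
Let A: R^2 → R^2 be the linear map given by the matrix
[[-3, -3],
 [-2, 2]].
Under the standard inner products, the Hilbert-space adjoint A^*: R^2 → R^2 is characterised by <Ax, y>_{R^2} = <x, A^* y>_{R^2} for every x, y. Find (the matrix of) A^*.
A^* = A^T =
[[-3, -2],
 [-3, 2]]

For real matrices with standard dot products, the defining identity <Ax, y> = <x, A^* y> gives (Ax)^T y = x^T (A^*) y, i.e. x^T A^T y = x^T (A^*) y. Since this holds for all x, y, we must have A^* = A^T. Therefore
A^* =
[[-3, -2],
 [-3, 2]].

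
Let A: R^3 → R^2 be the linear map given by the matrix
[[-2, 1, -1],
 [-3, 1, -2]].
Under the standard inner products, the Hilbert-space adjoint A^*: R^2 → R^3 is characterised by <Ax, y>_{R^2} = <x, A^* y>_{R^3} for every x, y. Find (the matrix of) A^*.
A^* = A^T =
[[-2, -3],
 [1, 1],
 [-1, -2]]

For real matrices with standard dot products, the defining identity <Ax, y> = <x, A^* y> gives (Ax)^T y = x^T (A^*) y, i.e. x^T A^T y = x^T (A^*) y. Since this holds for all x, y, we must have A^* = A^T. Therefore
A^* =
[[-2, -3],
 [1, 1],
 [-1, -2]].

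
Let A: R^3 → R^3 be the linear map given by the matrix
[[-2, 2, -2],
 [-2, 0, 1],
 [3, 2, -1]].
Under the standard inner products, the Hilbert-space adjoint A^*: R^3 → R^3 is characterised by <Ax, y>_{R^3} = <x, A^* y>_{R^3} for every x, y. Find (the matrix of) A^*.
A^* = A^T =
[[-2, -2, 3],
 [2, 0, 2],
 [-2, 1, -1]]

For real matrices with standard dot products, the defining identity <Ax, y> = <x, A^* y> gives (Ax)^T y = x^T (A^*) y, i.e. x^T A^T y = x^T (A^*) y. Since this holds for all x, y, we must have A^* = A^T. Therefore
A^* =
[[-2, -2, 3],
 [2, 0, 2],
 [-2, 1, -1]].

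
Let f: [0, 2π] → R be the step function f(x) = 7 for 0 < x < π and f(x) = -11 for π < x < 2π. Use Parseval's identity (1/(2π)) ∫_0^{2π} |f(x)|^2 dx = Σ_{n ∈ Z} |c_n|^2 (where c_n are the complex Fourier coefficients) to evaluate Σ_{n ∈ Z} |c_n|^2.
Σ |c_n|^2 = 85

Parseval equates the L^2 energy of f (normalised by 1/(2π)) with the ℓ^2 sum of its Fourier coefficients: (1/(2π)) ∫_0^{2π} |f|^2 = Σ |c_n|^2.
Compute the left side: (1/(2π)) [∫_0^π 7^2 dx + ∫_π^{2π} (-11)^2 dx] = (1/(2π)) · (49π + 121π) = (49 + 121)/2 = 85.
So Σ_{n ∈ Z} |c_n|^2 = 85.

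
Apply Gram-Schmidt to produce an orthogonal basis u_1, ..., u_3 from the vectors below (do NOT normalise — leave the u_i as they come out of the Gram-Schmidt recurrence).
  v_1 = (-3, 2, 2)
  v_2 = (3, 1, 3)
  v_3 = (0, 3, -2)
Orthogonal basis:
  u_1 = (-3, 2, 2)
  u_2 = (48/17, 19/17, 53/17)
  u_3 = (18/23, 135/46, -81/46)

Apply the Gram-Schmidt recurrence
  u_1 = v_1
  u_i = v_i − Σ_{j<i} ((v_i · u_j) / (u_j · u_j)) · u_j.

Step by step this gives:
  u_1 = (-3, 2, 2)
  u_2 = (48/17, 19/17, 53/17)
  u_3 = (18/23, 135/46, -81/46)

Orthogonality check:
  u_2 · u_1 = 0 (should be 0)
  u_3 · u_1 = 0 (should be 0)
  u_3 · u_2 = 0 (should be 0)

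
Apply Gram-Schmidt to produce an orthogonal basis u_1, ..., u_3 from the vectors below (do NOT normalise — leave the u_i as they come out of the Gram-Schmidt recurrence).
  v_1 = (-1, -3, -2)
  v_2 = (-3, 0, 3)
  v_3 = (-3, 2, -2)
Orthogonal basis:
  u_1 = (-1, -3, -2)
  u_2 = (-45/14, -9/14, 18/7)
  u_3 = (-7/3, 7/3, -7/3)

Apply the Gram-Schmidt recurrence
  u_1 = v_1
  u_i = v_i − Σ_{j<i} ((v_i · u_j) / (u_j · u_j)) · u_j.

Step by step this gives:
  u_1 = (-1, -3, -2)
  u_2 = (-45/14, -9/14, 18/7)
  u_3 = (-7/3, 7/3, -7/3)

Orthogonality check:
  u_2 · u_1 = 0 (should be 0)
  u_3 · u_1 = 0 (should be 0)
  u_3 · u_2 = 0 (should be 0)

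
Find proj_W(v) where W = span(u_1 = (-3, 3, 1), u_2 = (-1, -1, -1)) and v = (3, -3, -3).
proj_W(v) = (18/7, -27/7, -12/7)

Set up U = [u_1 | ... | u_2] ∈ R^(3×2). The projector onto W = col(U) is P = U (U^T U)^(-1) U^T.
Compute U^T U =
  [19, -1]
  [-1, 3],
and U^T v = (-21, 3).
Solve U^T U · c = U^T v for the coefficients: c = (-15/14, 9/14). The projection is proj_W(v) = U c.
Check: (v - proj_W(v)) · u_1 = 0  (should be 0).
Check: (v - proj_W(v)) · u_2 = 0  (should be 0).
Result: proj_W(v) = (18/7, -27/7, -12/7).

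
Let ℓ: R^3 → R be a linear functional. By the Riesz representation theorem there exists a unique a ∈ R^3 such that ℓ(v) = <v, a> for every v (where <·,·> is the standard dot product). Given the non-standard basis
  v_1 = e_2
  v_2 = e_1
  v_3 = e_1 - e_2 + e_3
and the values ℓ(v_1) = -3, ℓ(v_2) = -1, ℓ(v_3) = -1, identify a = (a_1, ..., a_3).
a = (-1, -3, -3)

Write a = (a_1, ..., a_3) in the standard basis. For each basis vector v_i, ℓ(v_i) = <v_i, a> is a linear equation in the a_j's. Collect the n equations into a matrix system V a = ℓ, where row i of V is v_i (expressed in the standard basis). Since V is invertible (lower-triangular with 1s on the diagonal, up to permutation), solve by back-substitution:
  V =
[[0, 1, 0],
 [1, 0, 0],
 [1, -1, 1]]
  V a = (-3, -1, -1)
Solving gives a = (-1, -3, -3).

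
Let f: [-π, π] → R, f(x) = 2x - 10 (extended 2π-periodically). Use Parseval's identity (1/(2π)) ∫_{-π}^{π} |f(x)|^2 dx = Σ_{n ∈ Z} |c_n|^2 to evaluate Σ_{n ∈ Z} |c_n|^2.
Σ |c_n|^2 = 4π^2/3 + 100

Expand and integrate term by term over [-π, π]:
  ∫ (2x)^2 dx = 4·(2π^3/3); ∫ 2·2·(-10)·x dx = 0 (odd integrand); ∫ (-10)^2 dx = 100·2π.
So (1/(2π)) ∫_{-π}^{π} (2x - 10)^2 dx = 4π^2/3 + 100 = 4π^2/3 + 100.
Parseval ⇒ Σ |c_n|^2 = 4π^2/3 + 100.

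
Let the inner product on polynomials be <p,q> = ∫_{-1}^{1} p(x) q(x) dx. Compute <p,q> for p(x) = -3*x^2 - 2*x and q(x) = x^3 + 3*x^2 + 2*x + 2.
<p,q> = -166/15

Expand the product: p(x)·q(x) = -3*x^5 - 11*x^4 - 12*x^3 - 10*x^2 - 4*x.
∫_{-1}^{1} of each monomial x^k gives [2/(k+1) if k even, 0 if k odd]. Integrating term-by-term (or equivalently evaluating the antiderivative F(x) = -x^6/2 - 11*x^5/5 - 3*x^4 - 10*x^3/3 - 2*x^2 at the endpoints):
  F(1) − F(−1) = -331/30 − (1/30) = -166/15.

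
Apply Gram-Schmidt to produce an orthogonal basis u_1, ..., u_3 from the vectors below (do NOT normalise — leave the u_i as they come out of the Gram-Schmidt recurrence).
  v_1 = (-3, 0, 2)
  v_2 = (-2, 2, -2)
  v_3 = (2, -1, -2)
Orthogonal basis:
  u_1 = (-3, 0, 2)
  u_2 = (-20/13, 2, -30/13)
  u_3 = (-7/19, -35/38, -21/38)

Apply the Gram-Schmidt recurrence
  u_1 = v_1
  u_i = v_i − Σ_{j<i} ((v_i · u_j) / (u_j · u_j)) · u_j.

Step by step this gives:
  u_1 = (-3, 0, 2)
  u_2 = (-20/13, 2, -30/13)
  u_3 = (-7/19, -35/38, -21/38)

Orthogonality check:
  u_2 · u_1 = 0 (should be 0)
  u_3 · u_1 = 0 (should be 0)
  u_3 · u_2 = 0 (should be 0)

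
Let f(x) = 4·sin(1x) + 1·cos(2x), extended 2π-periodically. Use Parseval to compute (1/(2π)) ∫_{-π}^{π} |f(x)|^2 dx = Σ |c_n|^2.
Σ |c_n|^2 = 17/2

Expand |f|^2 and use orthogonality of {sin(nx), cos(mx)} on [-π, π]:
  ∫_{-π}^{π} sin(nx)^2 dx = π, ∫ cos(mx)^2 dx = π, and cross terms integrate to 0.
So ∫_{-π}^{π} f(x)^2 dx = 4^2 · π + 1^2 · π = (16 + 1)π.
Divide by 2π: (16 + 1)/2 = 17/2.
By Parseval, this equals Σ |c_n|^2.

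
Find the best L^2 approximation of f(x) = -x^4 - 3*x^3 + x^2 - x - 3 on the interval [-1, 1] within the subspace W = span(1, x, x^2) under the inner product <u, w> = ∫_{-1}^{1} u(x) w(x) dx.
g(x) = x^2/7 - 14*x/5 - 102/35

The best approximation g ∈ W is the orthogonal projection of f onto W. Writing g = a_0 + a_1 x + a_2 x^2, the coefficients solve the normal equations G · a = b where
  G_{ij} = <φ_i, φ_j> and b_i = <f, φ_i>, with φ_0 = 1, φ_1 = x, φ_2 = x^2.
G =
  [2, 0, 2/3]
  [0, 2/3, 0]
  [2/3, 0, 2/5],
b = (-86/15, -28/15, -66/35).
Solving gives a_0 = -102/35, a_1 = -14/5, a_2 = 1/7, so
  g(x) = x^2/7 - 14*x/5 - 102/35.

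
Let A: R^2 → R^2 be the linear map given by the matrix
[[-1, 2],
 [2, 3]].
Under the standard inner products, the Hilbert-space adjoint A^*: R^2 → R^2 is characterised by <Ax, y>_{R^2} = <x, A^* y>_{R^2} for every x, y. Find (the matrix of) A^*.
A^* = A^T =
[[-1, 2],
 [2, 3]]

For real matrices with standard dot products, the defining identity <Ax, y> = <x, A^* y> gives (Ax)^T y = x^T (A^*) y, i.e. x^T A^T y = x^T (A^*) y. Since this holds for all x, y, we must have A^* = A^T. Therefore
A^* =
[[-1, 2],
 [2, 3]].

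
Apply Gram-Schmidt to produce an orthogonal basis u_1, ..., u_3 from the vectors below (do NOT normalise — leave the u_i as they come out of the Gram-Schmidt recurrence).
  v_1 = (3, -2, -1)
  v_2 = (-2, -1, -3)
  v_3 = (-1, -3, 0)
Orthogonal basis:
  u_1 = (3, -2, -1)
  u_2 = (-25/14, -8/7, -43/14)
  u_3 = (-38/39, -418/195, 266/195)

Apply the Gram-Schmidt recurrence
  u_1 = v_1
  u_i = v_i − Σ_{j<i} ((v_i · u_j) / (u_j · u_j)) · u_j.

Step by step this gives:
  u_1 = (3, -2, -1)
  u_2 = (-25/14, -8/7, -43/14)
  u_3 = (-38/39, -418/195, 266/195)

Orthogonality check:
  u_2 · u_1 = 0 (should be 0)
  u_3 · u_1 = 0 (should be 0)
  u_3 · u_2 = 0 (should be 0)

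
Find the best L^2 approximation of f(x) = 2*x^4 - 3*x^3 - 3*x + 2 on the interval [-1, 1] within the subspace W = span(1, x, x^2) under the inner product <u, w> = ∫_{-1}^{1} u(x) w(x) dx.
g(x) = 12*x^2/7 - 24*x/5 + 64/35

The best approximation g ∈ W is the orthogonal projection of f onto W. Writing g = a_0 + a_1 x + a_2 x^2, the coefficients solve the normal equations G · a = b where
  G_{ij} = <φ_i, φ_j> and b_i = <f, φ_i>, with φ_0 = 1, φ_1 = x, φ_2 = x^2.
G =
  [2, 0, 2/3]
  [0, 2/3, 0]
  [2/3, 0, 2/5],
b = (24/5, -16/5, 40/21).
Solving gives a_0 = 64/35, a_1 = -24/5, a_2 = 12/7, so
  g(x) = 12*x^2/7 - 24*x/5 + 64/35.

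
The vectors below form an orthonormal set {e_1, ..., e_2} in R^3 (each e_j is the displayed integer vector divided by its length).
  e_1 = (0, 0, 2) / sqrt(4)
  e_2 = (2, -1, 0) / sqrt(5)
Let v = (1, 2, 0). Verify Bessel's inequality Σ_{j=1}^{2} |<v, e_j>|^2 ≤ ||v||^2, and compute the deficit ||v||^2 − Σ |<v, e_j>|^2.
Σ |<v, e_j>|^2 = 0; ||v||^2 = 5; deficit = 5

Write each e_j = u_j / sqrt(<u_j, u_j>) where u_j is the displayed integer vector. Then <v, e_j> = <v, u_j> / sqrt(<u_j, u_j>), so |<v, e_j>|^2 = <v, u_j>^2 / <u_j, u_j>.
Coefficients: <v, e_1> = 0/sqrt(4), <v, e_2> = 0/sqrt(5).
Square and sum: Σ |<v, e_j>|^2 = 0.
Compute ||v||^2 = v·v = 5.
Deficit = 5 − 0 = 5 ≥ 0, confirming Bessel's inequality. (The deficit equals ||v − Σ <v,e_j> e_j||^2, the squared distance from v to span{e_j}.)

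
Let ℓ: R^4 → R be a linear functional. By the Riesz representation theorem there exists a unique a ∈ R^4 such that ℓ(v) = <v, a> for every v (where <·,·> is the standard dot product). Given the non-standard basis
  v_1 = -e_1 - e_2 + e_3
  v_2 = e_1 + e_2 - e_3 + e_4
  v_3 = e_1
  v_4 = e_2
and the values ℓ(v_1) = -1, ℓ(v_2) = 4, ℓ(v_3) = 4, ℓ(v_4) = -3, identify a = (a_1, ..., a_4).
a = (4, -3, 0, 3)

Write a = (a_1, ..., a_4) in the standard basis. For each basis vector v_i, ℓ(v_i) = <v_i, a> is a linear equation in the a_j's. Collect the n equations into a matrix system V a = ℓ, where row i of V is v_i (expressed in the standard basis). Since V is invertible (lower-triangular with 1s on the diagonal, up to permutation), solve by back-substitution:
  V =
[[-1, -1, 1, 0],
 [1, 1, -1, 1],
 [1, 0, 0, 0],
 [0, 1, 0, 0]]
  V a = (-1, 4, 4, -3)
Solving gives a = (4, -3, 0, 3).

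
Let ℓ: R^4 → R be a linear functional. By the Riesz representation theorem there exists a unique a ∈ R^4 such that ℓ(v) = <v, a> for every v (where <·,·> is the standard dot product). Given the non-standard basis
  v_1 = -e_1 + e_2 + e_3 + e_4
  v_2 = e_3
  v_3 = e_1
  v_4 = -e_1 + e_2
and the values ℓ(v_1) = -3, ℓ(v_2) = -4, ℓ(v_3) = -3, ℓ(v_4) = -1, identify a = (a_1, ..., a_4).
a = (-3, -4, -4, 2)

Write a = (a_1, ..., a_4) in the standard basis. For each basis vector v_i, ℓ(v_i) = <v_i, a> is a linear equation in the a_j's. Collect the n equations into a matrix system V a = ℓ, where row i of V is v_i (expressed in the standard basis). Since V is invertible (lower-triangular with 1s on the diagonal, up to permutation), solve by back-substitution:
  V =
[[-1, 1, 1, 1],
 [0, 0, 1, 0],
 [1, 0, 0, 0],
 [-1, 1, 0, 0]]
  V a = (-3, -4, -3, -1)
Solving gives a = (-3, -4, -4, 2).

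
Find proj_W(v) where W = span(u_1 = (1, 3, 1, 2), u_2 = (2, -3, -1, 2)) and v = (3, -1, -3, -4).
proj_W(v) = (-75/127, -297/127, -99/127, -166/127)

Set up U = [u_1 | ... | u_2] ∈ R^(4×2). The projector onto W = col(U) is P = U (U^T U)^(-1) U^T.
Compute U^T U =
  [15, -4]
  [-4, 18],
and U^T v = (-11, 4).
Solve U^T U · c = U^T v for the coefficients: c = (-91/127, 8/127). The projection is proj_W(v) = U c.
Check: (v - proj_W(v)) · u_1 = 0  (should be 0).
Check: (v - proj_W(v)) · u_2 = 0  (should be 0).
Result: proj_W(v) = (-75/127, -297/127, -99/127, -166/127).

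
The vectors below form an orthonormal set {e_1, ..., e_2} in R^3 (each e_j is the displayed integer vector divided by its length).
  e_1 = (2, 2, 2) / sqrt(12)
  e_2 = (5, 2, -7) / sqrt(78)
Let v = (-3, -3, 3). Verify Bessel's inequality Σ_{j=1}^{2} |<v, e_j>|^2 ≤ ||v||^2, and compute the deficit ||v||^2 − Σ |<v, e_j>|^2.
Σ |<v, e_j>|^2 = 333/13; ||v||^2 = 27; deficit = 18/13

Write each e_j = u_j / sqrt(<u_j, u_j>) where u_j is the displayed integer vector. Then <v, e_j> = <v, u_j> / sqrt(<u_j, u_j>), so |<v, e_j>|^2 = <v, u_j>^2 / <u_j, u_j>.
Coefficients: <v, e_1> = -6/sqrt(12), <v, e_2> = -42/sqrt(78).
Square and sum: Σ |<v, e_j>|^2 = 333/13.
Compute ||v||^2 = v·v = 27.
Deficit = 27 − 333/13 = 18/13 ≥ 0, confirming Bessel's inequality. (The deficit equals ||v − Σ <v,e_j> e_j||^2, the squared distance from v to span{e_j}.)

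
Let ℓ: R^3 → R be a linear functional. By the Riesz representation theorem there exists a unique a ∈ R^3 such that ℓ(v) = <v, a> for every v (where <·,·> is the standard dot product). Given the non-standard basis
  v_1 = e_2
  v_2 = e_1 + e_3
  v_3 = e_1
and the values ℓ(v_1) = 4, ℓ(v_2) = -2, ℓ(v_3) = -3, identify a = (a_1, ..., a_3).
a = (-3, 4, 1)

Write a = (a_1, ..., a_3) in the standard basis. For each basis vector v_i, ℓ(v_i) = <v_i, a> is a linear equation in the a_j's. Collect the n equations into a matrix system V a = ℓ, where row i of V is v_i (expressed in the standard basis). Since V is invertible (lower-triangular with 1s on the diagonal, up to permutation), solve by back-substitution:
  V =
[[0, 1, 0],
 [1, 0, 1],
 [1, 0, 0]]
  V a = (4, -2, -3)
Solving gives a = (-3, 4, 1).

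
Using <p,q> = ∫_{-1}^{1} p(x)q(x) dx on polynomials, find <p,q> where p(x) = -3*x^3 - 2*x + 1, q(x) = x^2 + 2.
<p,q> = 14/3

Expand the product: p(x)·q(x) = -3*x^5 - 8*x^3 + x^2 - 4*x + 2.
∫_{-1}^{1} of each monomial x^k gives [2/(k+1) if k even, 0 if k odd]. Integrating term-by-term (or equivalently evaluating the antiderivative F(x) = -x^6/2 - 2*x^4 + x^3/3 - 2*x^2 + 2*x at the endpoints):
  F(1) − F(−1) = -13/6 − (-41/6) = 14/3.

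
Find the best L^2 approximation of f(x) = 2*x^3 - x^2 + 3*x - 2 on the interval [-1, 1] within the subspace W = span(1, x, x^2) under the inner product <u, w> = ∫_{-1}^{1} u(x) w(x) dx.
g(x) = -x^2 + 21*x/5 - 2

The best approximation g ∈ W is the orthogonal projection of f onto W. Writing g = a_0 + a_1 x + a_2 x^2, the coefficients solve the normal equations G · a = b where
  G_{ij} = <φ_i, φ_j> and b_i = <f, φ_i>, with φ_0 = 1, φ_1 = x, φ_2 = x^2.
G =
  [2, 0, 2/3]
  [0, 2/3, 0]
  [2/3, 0, 2/5],
b = (-14/3, 14/5, -26/15).
Solving gives a_0 = -2, a_1 = 21/5, a_2 = -1, so
  g(x) = -x^2 + 21*x/5 - 2.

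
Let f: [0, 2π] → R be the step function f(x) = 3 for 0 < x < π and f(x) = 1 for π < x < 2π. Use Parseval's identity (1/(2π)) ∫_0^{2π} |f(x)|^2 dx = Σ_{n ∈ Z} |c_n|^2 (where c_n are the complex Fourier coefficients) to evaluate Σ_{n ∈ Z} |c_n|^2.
Σ |c_n|^2 = 5

Parseval equates the L^2 energy of f (normalised by 1/(2π)) with the ℓ^2 sum of its Fourier coefficients: (1/(2π)) ∫_0^{2π} |f|^2 = Σ |c_n|^2.
Compute the left side: (1/(2π)) [∫_0^π 3^2 dx + ∫_π^{2π} 1^2 dx] = (1/(2π)) · (9π + 1π) = (9 + 1)/2 = 5.
So Σ_{n ∈ Z} |c_n|^2 = 5.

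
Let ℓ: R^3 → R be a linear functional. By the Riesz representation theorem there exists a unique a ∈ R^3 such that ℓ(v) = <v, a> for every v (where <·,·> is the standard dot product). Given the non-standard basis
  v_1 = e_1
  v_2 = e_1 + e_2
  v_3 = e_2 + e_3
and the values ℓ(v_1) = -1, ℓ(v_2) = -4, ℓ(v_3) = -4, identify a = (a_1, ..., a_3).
a = (-1, -3, -1)

Write a = (a_1, ..., a_3) in the standard basis. For each basis vector v_i, ℓ(v_i) = <v_i, a> is a linear equation in the a_j's. Collect the n equations into a matrix system V a = ℓ, where row i of V is v_i (expressed in the standard basis). Since V is invertible (lower-triangular with 1s on the diagonal, up to permutation), solve by back-substitution:
  V =
[[1, 0, 0],
 [1, 1, 0],
 [0, 1, 1]]
  V a = (-1, -4, -4)
Solving gives a = (-1, -3, -1).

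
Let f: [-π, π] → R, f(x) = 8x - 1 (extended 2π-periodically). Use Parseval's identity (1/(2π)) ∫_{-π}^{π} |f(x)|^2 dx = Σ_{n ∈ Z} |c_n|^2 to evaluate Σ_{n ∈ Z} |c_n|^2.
Σ |c_n|^2 = 64π^2/3 + 1

Expand and integrate term by term over [-π, π]:
  ∫ (8x)^2 dx = 64·(2π^3/3); ∫ 2·8·(-1)·x dx = 0 (odd integrand); ∫ (-1)^2 dx = 1·2π.
So (1/(2π)) ∫_{-π}^{π} (8x - 1)^2 dx = 64π^2/3 + 1 = 64π^2/3 + 1.
Parseval ⇒ Σ |c_n|^2 = 64π^2/3 + 1.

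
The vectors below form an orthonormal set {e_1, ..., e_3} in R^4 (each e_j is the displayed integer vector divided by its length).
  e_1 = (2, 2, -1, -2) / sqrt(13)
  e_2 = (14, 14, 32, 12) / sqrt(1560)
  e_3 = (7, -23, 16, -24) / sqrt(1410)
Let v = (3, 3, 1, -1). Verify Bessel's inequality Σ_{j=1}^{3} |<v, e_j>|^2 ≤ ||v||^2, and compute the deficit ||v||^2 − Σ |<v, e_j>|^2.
Σ |<v, e_j>|^2 = 939/47; ||v||^2 = 20; deficit = 1/47

Write each e_j = u_j / sqrt(<u_j, u_j>) where u_j is the displayed integer vector. Then <v, e_j> = <v, u_j> / sqrt(<u_j, u_j>), so |<v, e_j>|^2 = <v, u_j>^2 / <u_j, u_j>.
Coefficients: <v, e_1> = 13/sqrt(13), <v, e_2> = 104/sqrt(1560), <v, e_3> = -8/sqrt(1410).
Square and sum: Σ |<v, e_j>|^2 = 939/47.
Compute ||v||^2 = v·v = 20.
Deficit = 20 − 939/47 = 1/47 ≥ 0, confirming Bessel's inequality. (The deficit equals ||v − Σ <v,e_j> e_j||^2, the squared distance from v to span{e_j}.)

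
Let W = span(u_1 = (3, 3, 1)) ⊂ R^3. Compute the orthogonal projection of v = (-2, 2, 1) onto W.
proj_W(v) = (3/19, 3/19, 1/19)

Set up U = [u_1 | ... | u_1] ∈ R^(3×1). The projector onto W = col(U) is P = U (U^T U)^(-1) U^T.
Compute U^T U =
  [19],
and U^T v = (1).
Solve U^T U · c = U^T v for the coefficients: c = (1/19). The projection is proj_W(v) = U c.
Check: (v - proj_W(v)) · u_1 = 0  (should be 0).
Result: proj_W(v) = (3/19, 3/19, 1/19).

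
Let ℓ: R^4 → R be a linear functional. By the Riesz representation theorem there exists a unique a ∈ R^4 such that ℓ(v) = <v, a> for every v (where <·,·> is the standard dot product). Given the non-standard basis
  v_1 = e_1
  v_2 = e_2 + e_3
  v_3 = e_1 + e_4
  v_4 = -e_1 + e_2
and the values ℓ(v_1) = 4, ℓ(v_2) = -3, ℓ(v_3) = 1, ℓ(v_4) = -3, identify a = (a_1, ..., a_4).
a = (4, 1, -4, -3)

Write a = (a_1, ..., a_4) in the standard basis. For each basis vector v_i, ℓ(v_i) = <v_i, a> is a linear equation in the a_j's. Collect the n equations into a matrix system V a = ℓ, where row i of V is v_i (expressed in the standard basis). Since V is invertible (lower-triangular with 1s on the diagonal, up to permutation), solve by back-substitution:
  V =
[[1, 0, 0, 0],
 [0, 1, 1, 0],
 [1, 0, 0, 1],
 [-1, 1, 0, 0]]
  V a = (4, -3, 1, -3)
Solving gives a = (4, 1, -4, -3).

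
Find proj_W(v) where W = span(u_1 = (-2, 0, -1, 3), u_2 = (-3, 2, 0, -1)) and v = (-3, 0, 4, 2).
proj_W(v) = (-404/187, 148/187, -91/187, 199/187)

Set up U = [u_1 | ... | u_2] ∈ R^(4×2). The projector onto W = col(U) is P = U (U^T U)^(-1) U^T.
Compute U^T U =
  [14, 3]
  [3, 14],
and U^T v = (8, 7).
Solve U^T U · c = U^T v for the coefficients: c = (91/187, 74/187). The projection is proj_W(v) = U c.
Check: (v - proj_W(v)) · u_1 = 0  (should be 0).
Check: (v - proj_W(v)) · u_2 = 0  (should be 0).
Result: proj_W(v) = (-404/187, 148/187, -91/187, 199/187).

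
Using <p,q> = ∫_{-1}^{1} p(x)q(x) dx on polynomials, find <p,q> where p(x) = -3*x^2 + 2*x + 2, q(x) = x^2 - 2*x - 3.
<p,q> = -128/15

Expand the product: p(x)·q(x) = -3*x^4 + 8*x^3 + 7*x^2 - 10*x - 6.
∫_{-1}^{1} of each monomial x^k gives [2/(k+1) if k even, 0 if k odd]. Integrating term-by-term (or equivalently evaluating the antiderivative F(x) = -3*x^5/5 + 2*x^4 + 7*x^3/3 - 5*x^2 - 6*x at the endpoints):
  F(1) − F(−1) = -109/15 − (19/15) = -128/15.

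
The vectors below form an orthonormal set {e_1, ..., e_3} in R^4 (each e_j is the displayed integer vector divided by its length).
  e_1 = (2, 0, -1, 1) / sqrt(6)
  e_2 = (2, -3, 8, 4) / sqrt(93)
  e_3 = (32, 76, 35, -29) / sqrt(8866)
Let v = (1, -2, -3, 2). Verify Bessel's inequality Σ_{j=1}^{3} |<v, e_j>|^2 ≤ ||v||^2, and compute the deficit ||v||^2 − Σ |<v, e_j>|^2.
Σ |<v, e_j>|^2 = 2558/143; ||v||^2 = 18; deficit = 16/143

Write each e_j = u_j / sqrt(<u_j, u_j>) where u_j is the displayed integer vector. Then <v, e_j> = <v, u_j> / sqrt(<u_j, u_j>), so |<v, e_j>|^2 = <v, u_j>^2 / <u_j, u_j>.
Coefficients: <v, e_1> = 7/sqrt(6), <v, e_2> = -8/sqrt(93), <v, e_3> = -283/sqrt(8866).
Square and sum: Σ |<v, e_j>|^2 = 2558/143.
Compute ||v||^2 = v·v = 18.
Deficit = 18 − 2558/143 = 16/143 ≥ 0, confirming Bessel's inequality. (The deficit equals ||v − Σ <v,e_j> e_j||^2, the squared distance from v to span{e_j}.)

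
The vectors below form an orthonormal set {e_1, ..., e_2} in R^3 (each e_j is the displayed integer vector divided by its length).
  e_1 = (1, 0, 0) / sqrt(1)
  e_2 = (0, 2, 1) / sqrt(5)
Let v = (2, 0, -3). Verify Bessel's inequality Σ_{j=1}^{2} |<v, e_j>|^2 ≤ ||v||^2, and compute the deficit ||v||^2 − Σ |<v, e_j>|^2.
Σ |<v, e_j>|^2 = 29/5; ||v||^2 = 13; deficit = 36/5

Write each e_j = u_j / sqrt(<u_j, u_j>) where u_j is the displayed integer vector. Then <v, e_j> = <v, u_j> / sqrt(<u_j, u_j>), so |<v, e_j>|^2 = <v, u_j>^2 / <u_j, u_j>.
Coefficients: <v, e_1> = 2/sqrt(1), <v, e_2> = -3/sqrt(5).
Square and sum: Σ |<v, e_j>|^2 = 29/5.
Compute ||v||^2 = v·v = 13.
Deficit = 13 − 29/5 = 36/5 ≥ 0, confirming Bessel's inequality. (The deficit equals ||v − Σ <v,e_j> e_j||^2, the squared distance from v to span{e_j}.)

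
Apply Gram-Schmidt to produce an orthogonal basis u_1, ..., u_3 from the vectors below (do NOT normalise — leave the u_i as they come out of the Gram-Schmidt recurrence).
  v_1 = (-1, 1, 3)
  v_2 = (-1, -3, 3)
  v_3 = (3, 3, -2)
Orthogonal basis:
  u_1 = (-1, 1, 3)
  u_2 = (-4/11, -40/11, 12/11)
  u_3 = (21/10, 0, 7/10)

Apply the Gram-Schmidt recurrence
  u_1 = v_1
  u_i = v_i − Σ_{j<i} ((v_i · u_j) / (u_j · u_j)) · u_j.

Step by step this gives:
  u_1 = (-1, 1, 3)
  u_2 = (-4/11, -40/11, 12/11)
  u_3 = (21/10, 0, 7/10)

Orthogonality check:
  u_2 · u_1 = 0 (should be 0)
  u_3 · u_1 = 0 (should be 0)
  u_3 · u_2 = 0 (should be 0)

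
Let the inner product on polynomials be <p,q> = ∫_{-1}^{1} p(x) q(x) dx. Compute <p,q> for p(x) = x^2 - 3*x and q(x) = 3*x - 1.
<p,q> = -20/3

Expand the product: p(x)·q(x) = 3*x^3 - 10*x^2 + 3*x.
∫_{-1}^{1} of each monomial x^k gives [2/(k+1) if k even, 0 if k odd]. Integrating term-by-term (or equivalently evaluating the antiderivative F(x) = 3*x^4/4 - 10*x^3/3 + 3*x^2/2 at the endpoints):
  F(1) − F(−1) = -13/12 − (67/12) = -20/3.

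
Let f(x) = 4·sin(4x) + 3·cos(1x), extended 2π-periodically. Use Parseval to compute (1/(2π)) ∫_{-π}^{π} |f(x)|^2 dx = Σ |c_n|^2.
Σ |c_n|^2 = 25/2

Expand |f|^2 and use orthogonality of {sin(nx), cos(mx)} on [-π, π]:
  ∫_{-π}^{π} sin(nx)^2 dx = π, ∫ cos(mx)^2 dx = π, and cross terms integrate to 0.
So ∫_{-π}^{π} f(x)^2 dx = 4^2 · π + 3^2 · π = (16 + 9)π.
Divide by 2π: (16 + 9)/2 = 25/2.
By Parseval, this equals Σ |c_n|^2.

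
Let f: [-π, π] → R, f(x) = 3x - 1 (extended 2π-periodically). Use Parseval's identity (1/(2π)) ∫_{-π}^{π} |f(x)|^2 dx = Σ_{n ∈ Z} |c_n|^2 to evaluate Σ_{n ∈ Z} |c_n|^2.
Σ |c_n|^2 = 3π^2 + 1

Expand and integrate term by term over [-π, π]:
  ∫ (3x)^2 dx = 9·(2π^3/3); ∫ 2·3·(-1)·x dx = 0 (odd integrand); ∫ (-1)^2 dx = 1·2π.
So (1/(2π)) ∫_{-π}^{π} (3x - 1)^2 dx = 9π^2/3 + 1 = 3π^2 + 1.
Parseval ⇒ Σ |c_n|^2 = 3π^2 + 1.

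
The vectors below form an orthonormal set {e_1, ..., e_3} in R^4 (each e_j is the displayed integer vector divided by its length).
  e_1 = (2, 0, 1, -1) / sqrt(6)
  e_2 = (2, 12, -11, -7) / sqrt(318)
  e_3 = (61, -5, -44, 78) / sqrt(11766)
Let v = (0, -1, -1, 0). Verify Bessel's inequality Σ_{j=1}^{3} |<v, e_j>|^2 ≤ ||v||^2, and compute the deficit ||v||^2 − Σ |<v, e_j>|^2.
Σ |<v, e_j>|^2 = 83/222; ||v||^2 = 2; deficit = 361/222

Write each e_j = u_j / sqrt(<u_j, u_j>) where u_j is the displayed integer vector. Then <v, e_j> = <v, u_j> / sqrt(<u_j, u_j>), so |<v, e_j>|^2 = <v, u_j>^2 / <u_j, u_j>.
Coefficients: <v, e_1> = -1/sqrt(6), <v, e_2> = -1/sqrt(318), <v, e_3> = 49/sqrt(11766).
Square and sum: Σ |<v, e_j>|^2 = 83/222.
Compute ||v||^2 = v·v = 2.
Deficit = 2 − 83/222 = 361/222 ≥ 0, confirming Bessel's inequality. (The deficit equals ||v − Σ <v,e_j> e_j||^2, the squared distance from v to span{e_j}.)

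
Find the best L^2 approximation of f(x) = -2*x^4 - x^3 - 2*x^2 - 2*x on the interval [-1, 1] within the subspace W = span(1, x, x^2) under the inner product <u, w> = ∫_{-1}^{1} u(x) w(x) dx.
g(x) = -26*x^2/7 - 13*x/5 + 6/35

The best approximation g ∈ W is the orthogonal projection of f onto W. Writing g = a_0 + a_1 x + a_2 x^2, the coefficients solve the normal equations G · a = b where
  G_{ij} = <φ_i, φ_j> and b_i = <f, φ_i>, with φ_0 = 1, φ_1 = x, φ_2 = x^2.
G =
  [2, 0, 2/3]
  [0, 2/3, 0]
  [2/3, 0, 2/5],
b = (-32/15, -26/15, -48/35).
Solving gives a_0 = 6/35, a_1 = -13/5, a_2 = -26/7, so
  g(x) = -26*x^2/7 - 13*x/5 + 6/35.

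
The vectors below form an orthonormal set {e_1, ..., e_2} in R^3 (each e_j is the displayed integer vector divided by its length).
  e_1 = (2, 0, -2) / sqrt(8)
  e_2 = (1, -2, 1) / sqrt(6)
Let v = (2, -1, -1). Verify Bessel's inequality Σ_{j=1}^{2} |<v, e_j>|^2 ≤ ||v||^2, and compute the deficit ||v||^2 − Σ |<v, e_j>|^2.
Σ |<v, e_j>|^2 = 6; ||v||^2 = 6; deficit = 0

Write each e_j = u_j / sqrt(<u_j, u_j>) where u_j is the displayed integer vector. Then <v, e_j> = <v, u_j> / sqrt(<u_j, u_j>), so |<v, e_j>|^2 = <v, u_j>^2 / <u_j, u_j>.
Coefficients: <v, e_1> = 6/sqrt(8), <v, e_2> = 3/sqrt(6).
Square and sum: Σ |<v, e_j>|^2 = 6.
Compute ||v||^2 = v·v = 6.
Deficit = 6 − 6 = 0 ≥ 0, confirming Bessel's inequality. (The deficit equals ||v − Σ <v,e_j> e_j||^2, the squared distance from v to span{e_j}.)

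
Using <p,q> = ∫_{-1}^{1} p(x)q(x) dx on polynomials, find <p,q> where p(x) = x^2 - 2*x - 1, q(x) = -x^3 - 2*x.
<p,q> = 52/15

Expand the product: p(x)·q(x) = -x^5 + 2*x^4 - x^3 + 4*x^2 + 2*x.
∫_{-1}^{1} of each monomial x^k gives [2/(k+1) if k even, 0 if k odd]. Integrating term-by-term (or equivalently evaluating the antiderivative F(x) = -x^6/6 + 2*x^5/5 - x^4/4 + 4*x^3/3 + x^2 at the endpoints):
  F(1) − F(−1) = 139/60 − (-23/20) = 52/15.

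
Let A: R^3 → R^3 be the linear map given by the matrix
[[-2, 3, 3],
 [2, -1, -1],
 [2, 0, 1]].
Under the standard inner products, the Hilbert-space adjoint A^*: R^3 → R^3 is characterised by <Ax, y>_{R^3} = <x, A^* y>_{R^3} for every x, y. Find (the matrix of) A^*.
A^* = A^T =
[[-2, 2, 2],
 [3, -1, 0],
 [3, -1, 1]]

For real matrices with standard dot products, the defining identity <Ax, y> = <x, A^* y> gives (Ax)^T y = x^T (A^*) y, i.e. x^T A^T y = x^T (A^*) y. Since this holds for all x, y, we must have A^* = A^T. Therefore
A^* =
[[-2, 2, 2],
 [3, -1, 0],
 [3, -1, 1]].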